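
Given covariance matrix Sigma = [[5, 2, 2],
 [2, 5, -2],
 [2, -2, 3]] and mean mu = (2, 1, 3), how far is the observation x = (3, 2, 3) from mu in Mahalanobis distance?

Step 1 — centre the observation: (x - mu) = (1, 1, 0).

Step 2 — invert Sigma (cofactor / det for 3×3, or solve directly):
  Sigma^{-1} = [[1.5714, -1.4286, -2],
 [-1.4286, 1.5714, 2],
 [-2, 2, 3]].

Step 3 — form the quadratic (x - mu)^T · Sigma^{-1} · (x - mu):
  Sigma^{-1} · (x - mu) = (0.1429, 0.1429, 0).
  (x - mu)^T · [Sigma^{-1} · (x - mu)] = (1)·(0.1429) + (1)·(0.1429) + (0)·(0) = 0.2857.

Step 4 — take square root: d = √(0.2857) ≈ 0.5345.

d(x, mu) = √(0.2857) ≈ 0.5345


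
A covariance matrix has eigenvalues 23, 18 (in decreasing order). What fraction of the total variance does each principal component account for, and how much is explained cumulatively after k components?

Step 1 — total variance = trace(Sigma) = Σ λ_i = 23 + 18 = 41.

Step 2 — fraction explained by component i = λ_i / Σ λ:
  PC1: 23/41 = 0.561
  PC2: 18/41 = 0.439

Step 3 — cumulative fraction after k components = (λ_1 + ... + λ_k) / Σ λ:
  k = 1: 23/41 = 0.561
  k = 2: (23 + 18)/41 = 41/41 = 1

Summary (fraction, with percent):

explained: PC1 0.561 (56.1%), PC2 0.439 (43.9%);  cumulative: 0.561, 1


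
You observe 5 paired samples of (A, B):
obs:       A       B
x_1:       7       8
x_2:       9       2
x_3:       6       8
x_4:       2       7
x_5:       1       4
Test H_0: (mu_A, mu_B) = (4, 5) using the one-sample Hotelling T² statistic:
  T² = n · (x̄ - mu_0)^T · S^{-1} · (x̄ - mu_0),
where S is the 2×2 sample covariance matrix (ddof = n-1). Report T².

Step 1 — sample mean vector:
  mean(A) = (7 + 9 + 6 + 2 + 1) / 5 = 25/5 = 5
  mean(B) = (8 + 2 + 8 + 7 + 4) / 5 = 29/5 = 5.8
  x̄ = (5, 5.8),  deviation x̄ - mu_0 = (5, 5.8) - (4, 5) = (1, 0.8).

Step 2 — sample covariance matrix, S[i,j] = (1/(n-1)) · Σ_k (x_{k,i} - mean_i) · (x_{k,j} - mean_j), divisor n-1 = 4:
  S[A,A] = ((2)·(2) + (4)·(4) + (1)·(1) + (-3)·(-3) + (-4)·(-4)) / 4 = 46/4 = 11.5
  S[A,B] = ((2)·(2.2) + (4)·(-3.8) + (1)·(2.2) + (-3)·(1.2) + (-4)·(-1.8)) / 4 = -5/4 = -1.25
  S[B,B] = ((2.2)·(2.2) + (-3.8)·(-3.8) + (2.2)·(2.2) + (1.2)·(1.2) + (-1.8)·(-1.8)) / 4 = 28.8/4 = 7.2
  S = [[11.5, -1.25],
 [-1.25, 7.2]].

Step 3 — invert S. det(S) = 11.5·7.2 - (-1.25)² = 81.2375.
  S^{-1} = (1/det) · [[d, -b], [-b, a]] = [[0.0886, 0.0154],
 [0.0154, 0.1416]].

Step 4 — quadratic form (x̄ - mu_0)^T · S^{-1} · (x̄ - mu_0):
  S^{-1} · (x̄ - mu_0) = (0.1009, 0.1286),
  (x̄ - mu_0)^T · [...] = (1)·(0.1009) + (0.8)·(0.1286) = 0.2038.

Step 5 — scale by n: T² = 5 · 0.2038 = 1.0192.

T² ≈ 1.0192


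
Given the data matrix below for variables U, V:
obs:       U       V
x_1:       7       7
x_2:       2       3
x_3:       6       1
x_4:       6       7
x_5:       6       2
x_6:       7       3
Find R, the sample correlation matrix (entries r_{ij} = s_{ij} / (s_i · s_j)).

Step 1 — column means:
  mean(U) = (7 + 2 + 6 + 6 + 6 + 7) / 6 = 34/6 = 5.6667
  mean(V) = (7 + 3 + 1 + 7 + 2 + 3) / 6 = 23/6 = 3.8333

Step 2 — sample variances and covariances s[i,j] = (1/(n-1)) · Σ_k (x_{k,i} - mean_i) · (x_{k,j} - mean_j), with n-1 = 5:
  s[U,U] = ((1.3333)·(1.3333) + (-3.6667)·(-3.6667) + (0.3333)·(0.3333) + (0.3333)·(0.3333) + (0.3333)·(0.3333) + (1.3333)·(1.3333)) / 5 = 17.3333/5 = 3.4667
  s[U,V] = ((1.3333)·(3.1667) + (-3.6667)·(-0.8333) + (0.3333)·(-2.8333) + (0.3333)·(3.1667) + (0.3333)·(-1.8333) + (1.3333)·(-0.8333)) / 5 = 5.6667/5 = 1.1333
  s[V,V] = ((3.1667)·(3.1667) + (-0.8333)·(-0.8333) + (-2.8333)·(-2.8333) + (3.1667)·(3.1667) + (-1.8333)·(-1.8333) + (-0.8333)·(-0.8333)) / 5 = 32.8333/5 = 6.5667
  Sample standard deviations s_i = √(s[i,i]):
  s(U) = √(3.4667) = 1.8619
  s(V) = √(6.5667) = 2.5626

Step 3 — r_{ij} = s_{ij} / (s_i · s_j):
  r[U,U] = 1 (diagonal).
  r[U,V] = 1.1333 / (1.8619 · 2.5626) = 1.1333 / 4.7712 = 0.2375
  r[V,V] = 1 (diagonal).

R is symmetric with unit diagonal. Assembling:

R = [[1, 0.2375],
 [0.2375, 1]]


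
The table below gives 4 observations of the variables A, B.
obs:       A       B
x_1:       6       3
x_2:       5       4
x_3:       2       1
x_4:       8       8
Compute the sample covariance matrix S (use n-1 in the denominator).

Step 1 — column means:
  mean(A) = (6 + 5 + 2 + 8) / 4 = 21/4 = 5.25
  mean(B) = (3 + 4 + 1 + 8) / 4 = 16/4 = 4

Step 2 — sample covariance S[i,j] = (1/(n-1)) · Σ_k (x_{k,i} - mean_i) · (x_{k,j} - mean_j), with n-1 = 3.
  S[A,A] = ((0.75)·(0.75) + (-0.25)·(-0.25) + (-3.25)·(-3.25) + (2.75)·(2.75)) / 3 = 18.75/3 = 6.25
  S[A,B] = ((0.75)·(-1) + (-0.25)·(0) + (-3.25)·(-3) + (2.75)·(4)) / 3 = 20/3 = 6.6667
  S[B,B] = ((-1)·(-1) + (0)·(0) + (-3)·(-3) + (4)·(4)) / 3 = 26/3 = 8.6667

S is symmetric (S[j,i] = S[i,j]). Assembling:

S = [[6.25, 6.6667],
 [6.6667, 8.6667]]


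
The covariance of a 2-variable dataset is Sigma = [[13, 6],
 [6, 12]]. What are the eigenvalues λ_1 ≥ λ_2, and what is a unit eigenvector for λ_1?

Step 1 — characteristic polynomial of 2×2 Sigma:
  det(Sigma - λI) = λ² - trace · λ + det = 0.
  trace = 13 + 12 = 25, det = 13·12 - (6)² = 120.
Step 2 — discriminant:
  Δ = trace² - 4·det = 625 - 480 = 145.
Step 3 — eigenvalues:
  λ = (trace ± √Δ)/2 = (25 ± 12.0416)/2,
  λ_1 = 18.5208,  λ_2 = 6.4792.

Step 4 — unit eigenvector for λ_1: solve (Sigma - λ_1 I)v = 0. First row:
  (13 - 18.5208)·v_x + (6)·v_y = 0, i.e. (-5.5208)·v_x + (6)·v_y = 0,
  so v ∝ (b, λ_1 - a) = (6, 5.5208) = u.
  ||u|| = √((6)² + (5.5208)²) = √(66.4792) ≈ 8.1535,
  v_1 = u/||u|| ≈ (0.7359, 0.6771) (||v_1|| = 1).

λ_1 = 18.5208,  λ_2 = 6.4792;  v_1 ≈ (0.7359, 0.6771)


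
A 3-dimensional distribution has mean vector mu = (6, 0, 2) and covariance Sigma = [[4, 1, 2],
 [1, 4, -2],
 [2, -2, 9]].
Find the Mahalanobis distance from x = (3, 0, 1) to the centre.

Step 1 — centre the observation: (x - mu) = (-3, 0, -1).

Step 2 — invert Sigma (cofactor / det for 3×3, or solve directly):
  Sigma^{-1} = [[0.3368, -0.1368, -0.1053],
 [-0.1368, 0.3368, 0.1053],
 [-0.1053, 0.1053, 0.1579]].

Step 3 — form the quadratic (x - mu)^T · Sigma^{-1} · (x - mu):
  Sigma^{-1} · (x - mu) = (-0.9053, 0.3053, 0.1579).
  (x - mu)^T · [Sigma^{-1} · (x - mu)] = (-3)·(-0.9053) + (0)·(0.3053) + (-1)·(0.1579) = 2.5579.

Step 4 — take square root: d = √(2.5579) ≈ 1.5993.

d(x, mu) = √(2.5579) ≈ 1.5993


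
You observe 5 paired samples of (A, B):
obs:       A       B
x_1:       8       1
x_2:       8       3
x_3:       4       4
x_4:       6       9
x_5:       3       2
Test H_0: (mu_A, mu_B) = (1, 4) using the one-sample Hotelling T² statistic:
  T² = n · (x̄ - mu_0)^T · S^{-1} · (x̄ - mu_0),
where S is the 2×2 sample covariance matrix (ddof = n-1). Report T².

Step 1 — sample mean vector:
  mean(A) = (8 + 8 + 4 + 6 + 3) / 5 = 29/5 = 5.8
  mean(B) = (1 + 3 + 4 + 9 + 2) / 5 = 19/5 = 3.8
  x̄ = (5.8, 3.8),  deviation x̄ - mu_0 = (5.8, 3.8) - (1, 4) = (4.8, -0.2).

Step 2 — sample covariance matrix, S[i,j] = (1/(n-1)) · Σ_k (x_{k,i} - mean_i) · (x_{k,j} - mean_j), divisor n-1 = 4:
  S[A,A] = ((2.2)·(2.2) + (2.2)·(2.2) + (-1.8)·(-1.8) + (0.2)·(0.2) + (-2.8)·(-2.8)) / 4 = 20.8/4 = 5.2
  S[A,B] = ((2.2)·(-2.8) + (2.2)·(-0.8) + (-1.8)·(0.2) + (0.2)·(5.2) + (-2.8)·(-1.8)) / 4 = -2.2/4 = -0.55
  S[B,B] = ((-2.8)·(-2.8) + (-0.8)·(-0.8) + (0.2)·(0.2) + (5.2)·(5.2) + (-1.8)·(-1.8)) / 4 = 38.8/4 = 9.7
  S = [[5.2, -0.55],
 [-0.55, 9.7]].

Step 3 — invert S. det(S) = 5.2·9.7 - (-0.55)² = 50.1375.
  S^{-1} = (1/det) · [[d, -b], [-b, a]] = [[0.1935, 0.011],
 [0.011, 0.1037]].

Step 4 — quadratic form (x̄ - mu_0)^T · S^{-1} · (x̄ - mu_0):
  S^{-1} · (x̄ - mu_0) = (0.9265, 0.0319),
  (x̄ - mu_0)^T · [...] = (4.8)·(0.9265) + (-0.2)·(0.0319) = 4.4406.

Step 5 — scale by n: T² = 5 · 4.4406 = 22.2029.

T² ≈ 22.2029


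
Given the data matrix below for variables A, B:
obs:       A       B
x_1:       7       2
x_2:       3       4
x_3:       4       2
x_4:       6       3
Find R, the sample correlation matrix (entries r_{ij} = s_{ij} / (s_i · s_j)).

Step 1 — column means:
  mean(A) = (7 + 3 + 4 + 6) / 4 = 20/4 = 5
  mean(B) = (2 + 4 + 2 + 3) / 4 = 11/4 = 2.75

Step 2 — sample variances and covariances s[i,j] = (1/(n-1)) · Σ_k (x_{k,i} - mean_i) · (x_{k,j} - mean_j), with n-1 = 3:
  s[A,A] = ((2)·(2) + (-2)·(-2) + (-1)·(-1) + (1)·(1)) / 3 = 10/3 = 3.3333
  s[A,B] = ((2)·(-0.75) + (-2)·(1.25) + (-1)·(-0.75) + (1)·(0.25)) / 3 = -3/3 = -1
  s[B,B] = ((-0.75)·(-0.75) + (1.25)·(1.25) + (-0.75)·(-0.75) + (0.25)·(0.25)) / 3 = 2.75/3 = 0.9167
  Sample standard deviations s_i = √(s[i,i]):
  s(A) = √(3.3333) = 1.8257
  s(B) = √(0.9167) = 0.9574

Step 3 — r_{ij} = s_{ij} / (s_i · s_j):
  r[A,A] = 1 (diagonal).
  r[A,B] = -1 / (1.8257 · 0.9574) = -1 / 1.748 = -0.5721
  r[B,B] = 1 (diagonal).

R is symmetric with unit diagonal. Assembling:

R = [[1, -0.5721],
 [-0.5721, 1]]


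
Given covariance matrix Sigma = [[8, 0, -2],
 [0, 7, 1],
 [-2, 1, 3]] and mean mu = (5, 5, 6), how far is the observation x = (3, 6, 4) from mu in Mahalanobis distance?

Step 1 — centre the observation: (x - mu) = (-2, 1, -2).

Step 2 — invert Sigma (cofactor / det for 3×3, or solve directly):
  Sigma^{-1} = [[0.1515, -0.0152, 0.1061],
 [-0.0152, 0.1515, -0.0606],
 [0.1061, -0.0606, 0.4242]].

Step 3 — form the quadratic (x - mu)^T · Sigma^{-1} · (x - mu):
  Sigma^{-1} · (x - mu) = (-0.5303, 0.303, -1.1212).
  (x - mu)^T · [Sigma^{-1} · (x - mu)] = (-2)·(-0.5303) + (1)·(0.303) + (-2)·(-1.1212) = 3.6061.

Step 4 — take square root: d = √(3.6061) ≈ 1.899.

d(x, mu) = √(3.6061) ≈ 1.899


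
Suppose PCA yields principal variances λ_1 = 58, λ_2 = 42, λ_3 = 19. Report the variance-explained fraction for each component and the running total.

Step 1 — total variance = trace(Sigma) = Σ λ_i = 58 + 42 + 19 = 119.

Step 2 — fraction explained by component i = λ_i / Σ λ:
  PC1: 58/119 = 0.4874
  PC2: 42/119 = 0.3529
  PC3: 19/119 = 0.1597

Step 3 — cumulative fraction after k components = (λ_1 + ... + λ_k) / Σ λ:
  k = 1: 58/119 = 0.4874
  k = 2: (58 + 42)/119 = 100/119 = 0.8403
  k = 3: (58 + 42 + 19)/119 = 119/119 = 1

Summary (fraction, with percent):

explained: PC1 0.4874 (48.74%), PC2 0.3529 (35.29%), PC3 0.1597 (15.97%);  cumulative: 0.4874, 0.8403, 1


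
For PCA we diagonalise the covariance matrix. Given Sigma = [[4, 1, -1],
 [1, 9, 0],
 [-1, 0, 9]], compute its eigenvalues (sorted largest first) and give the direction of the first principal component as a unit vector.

Step 1 — characteristic polynomial p(λ) = det(λI - Sigma) = λ³ - tr·λ² + c_1·λ - det, where tr = trace, c_1 = sum of the principal 2×2 minors, det = det(Sigma):
  tr = 4 + 9 + 9 = 22,
  c_1 = (4·9 - (1)²) + (4·9 - (-1)²) + (9·9 - (0)²) = 35 + 35 + 81 = 151,
  det = 4·(9·9 - (0)²) - (1)·((1)·9 - (0)·(-1)) + (-1)·((1)·(0) - 9·(-1)) = 4·(81) - (1)·(9) + (-1)·(9) = 306.
  So p(λ) = λ³ - 22λ² + 151λ - 306.
Step 2 — look for an integer root (rational root theorem: any rational root is an integer divisor of 306). Testing λ = 9:
  p(9) = 729 - 1782 + 1359 - 306 = 0  ✓
  Dividing out (λ - 9): p(λ) = (λ - 9)(λ² - 13λ + 34).
Step 3 — remaining eigenvalues from the quadratic λ² - 13λ + 34 = 0:
  Δ = 13² - 4·34 = 169 - 136 = 33,  λ = (13 ± √33)/2 = (13 ± 5.7446)/2 ≈ 9.3723 or 3.6277.
  Sorted: λ_1 = 9.3723,  λ_2 = 9,  λ_3 = 3.6277  (check: sum = 22 = tr ✓).

Step 4 — unit eigenvector for λ_1 ≈ 9.3723: v spans the null space of (Sigma - λ_1 I), whose rows are
  r_1 = (-5.3723, 1, -1),  r_2 = (1, -0.3723, 0),  r_3 = (-1, 0, -0.3723).
  v is orthogonal to every row, so take v ∝ r_1 × r_2 = ((1)·(0) - (-1)·(-0.3723), (-1)·(1) - (-5.3723)·(0), (-5.3723)·(-0.3723) - (1)·(1)) ≈ (-0.3723, -1, 1).
  Rescale (multiply by -1 so the first nonzero entry is positive): u = (0.3723, 1, -1).
  ||u|| = √((0.3723)² + (1)² + (-1)²) = √(2.1386) ≈ 1.4624,  v_1 = u/||u|| ≈ (0.2546, 0.6838, -0.6838) (||v_1|| = 1).

λ_1 = 9.3723,  λ_2 = 9,  λ_3 = 3.6277;  v_1 ≈ (0.2546, 0.6838, -0.6838)


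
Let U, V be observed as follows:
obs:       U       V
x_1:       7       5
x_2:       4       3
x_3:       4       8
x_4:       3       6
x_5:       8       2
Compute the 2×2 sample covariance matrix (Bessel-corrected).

Step 1 — column means:
  mean(U) = (7 + 4 + 4 + 3 + 8) / 5 = 26/5 = 5.2
  mean(V) = (5 + 3 + 8 + 6 + 2) / 5 = 24/5 = 4.8

Step 2 — sample covariance S[i,j] = (1/(n-1)) · Σ_k (x_{k,i} - mean_i) · (x_{k,j} - mean_j), with n-1 = 4.
  S[U,U] = ((1.8)·(1.8) + (-1.2)·(-1.2) + (-1.2)·(-1.2) + (-2.2)·(-2.2) + (2.8)·(2.8)) / 4 = 18.8/4 = 4.7
  S[U,V] = ((1.8)·(0.2) + (-1.2)·(-1.8) + (-1.2)·(3.2) + (-2.2)·(1.2) + (2.8)·(-2.8)) / 4 = -11.8/4 = -2.95
  S[V,V] = ((0.2)·(0.2) + (-1.8)·(-1.8) + (3.2)·(3.2) + (1.2)·(1.2) + (-2.8)·(-2.8)) / 4 = 22.8/4 = 5.7

S is symmetric (S[j,i] = S[i,j]). Assembling:

S = [[4.7, -2.95],
 [-2.95, 5.7]]


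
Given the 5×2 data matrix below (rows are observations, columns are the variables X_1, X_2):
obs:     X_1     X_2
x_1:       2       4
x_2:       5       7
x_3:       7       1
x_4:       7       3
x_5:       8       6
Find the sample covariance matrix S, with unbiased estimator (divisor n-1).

Step 1 — column means:
  mean(X_1) = (2 + 5 + 7 + 7 + 8) / 5 = 29/5 = 5.8
  mean(X_2) = (4 + 7 + 1 + 3 + 6) / 5 = 21/5 = 4.2

Step 2 — sample covariance S[i,j] = (1/(n-1)) · Σ_k (x_{k,i} - mean_i) · (x_{k,j} - mean_j), with n-1 = 4.
  S[X_1,X_1] = ((-3.8)·(-3.8) + (-0.8)·(-0.8) + (1.2)·(1.2) + (1.2)·(1.2) + (2.2)·(2.2)) / 4 = 22.8/4 = 5.7
  S[X_1,X_2] = ((-3.8)·(-0.2) + (-0.8)·(2.8) + (1.2)·(-3.2) + (1.2)·(-1.2) + (2.2)·(1.8)) / 4 = -2.8/4 = -0.7
  S[X_2,X_2] = ((-0.2)·(-0.2) + (2.8)·(2.8) + (-3.2)·(-3.2) + (-1.2)·(-1.2) + (1.8)·(1.8)) / 4 = 22.8/4 = 5.7

S is symmetric (S[j,i] = S[i,j]). Assembling:

S = [[5.7, -0.7],
 [-0.7, 5.7]]


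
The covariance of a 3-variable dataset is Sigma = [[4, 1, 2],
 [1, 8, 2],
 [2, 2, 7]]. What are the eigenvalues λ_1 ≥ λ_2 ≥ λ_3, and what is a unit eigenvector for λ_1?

Step 1 — characteristic polynomial p(λ) = det(λI - Sigma) = λ³ - tr·λ² + c_1·λ - det, where tr = trace, c_1 = sum of the principal 2×2 minors, det = det(Sigma):
  tr = 4 + 8 + 7 = 19,
  c_1 = (4·8 - (1)²) + (4·7 - (2)²) + (8·7 - (2)²) = 31 + 24 + 52 = 107,
  det = 4·(8·7 - (2)²) - (1)·((1)·7 - (2)·(2)) + (2)·((1)·(2) - 8·(2)) = 4·(52) - (1)·(3) + (2)·(-14) = 177.
  So p(λ) = λ³ - 19λ² + 107λ - 177.
Step 2 — look for an integer root (rational root theorem: any rational root is an integer divisor of 177). Testing λ = 3:
  p(3) = 27 - 171 + 321 - 177 = 0  ✓
  Dividing out (λ - 3): p(λ) = (λ - 3)(λ² - 16λ + 59).
Step 3 — remaining eigenvalues from the quadratic λ² - 16λ + 59 = 0:
  Δ = 16² - 4·59 = 256 - 236 = 20,  λ = (16 ± √20)/2 = (16 ± 4.4721)/2 ≈ 10.2361 or 5.7639.
  Sorted: λ_1 = 10.2361,  λ_2 = 5.7639,  λ_3 = 3  (check: sum = 19 = tr ✓).

Step 4 — unit eigenvector for λ_1 ≈ 10.2361: v spans the null space of (Sigma - λ_1 I), whose rows are
  r_1 = (-6.2361, 1, 2),  r_2 = (1, -2.2361, 2),  r_3 = (2, 2, -3.2361).
  v is orthogonal to every row, so take v ∝ r_1 × r_2 = ((1)·(2) - (2)·(-2.2361), (2)·(1) - (-6.2361)·(2), (-6.2361)·(-2.2361) - (1)·(1)) ≈ (6.4721, 14.4721, 12.9443).
  Let u = (6.4721, 14.4721, 12.9443).
  ||u|| = √((6.4721)² + (14.4721)² + (12.9443)²) = √(418.8854) ≈ 20.4667,  v_1 = u/||u|| ≈ (0.3162, 0.7071, 0.6325) (||v_1|| = 1).

λ_1 = 10.2361,  λ_2 = 5.7639,  λ_3 = 3;  v_1 ≈ (0.3162, 0.7071, 0.6325)


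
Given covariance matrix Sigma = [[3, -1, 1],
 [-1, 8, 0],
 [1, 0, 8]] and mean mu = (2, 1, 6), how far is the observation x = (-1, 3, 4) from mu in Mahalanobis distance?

Step 1 — centre the observation: (x - mu) = (-3, 2, -2).

Step 2 — invert Sigma (cofactor / det for 3×3, or solve directly):
  Sigma^{-1} = [[0.3636, 0.0455, -0.0455],
 [0.0455, 0.1307, -0.0057],
 [-0.0455, -0.0057, 0.1307]].

Step 3 — form the quadratic (x - mu)^T · Sigma^{-1} · (x - mu):
  Sigma^{-1} · (x - mu) = (-0.9091, 0.1364, -0.1364).
  (x - mu)^T · [Sigma^{-1} · (x - mu)] = (-3)·(-0.9091) + (2)·(0.1364) + (-2)·(-0.1364) = 3.2727.

Step 4 — take square root: d = √(3.2727) ≈ 1.8091.

d(x, mu) = √(3.2727) ≈ 1.8091


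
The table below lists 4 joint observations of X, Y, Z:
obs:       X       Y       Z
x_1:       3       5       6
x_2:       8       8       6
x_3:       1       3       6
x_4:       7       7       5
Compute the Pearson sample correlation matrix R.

Step 1 — column means:
  mean(X) = (3 + 8 + 1 + 7) / 4 = 19/4 = 4.75
  mean(Y) = (5 + 8 + 3 + 7) / 4 = 23/4 = 5.75
  mean(Z) = (6 + 6 + 6 + 5) / 4 = 23/4 = 5.75

Step 2 — sample variances and covariances s[i,j] = (1/(n-1)) · Σ_k (x_{k,i} - mean_i) · (x_{k,j} - mean_j), with n-1 = 3:
  s[X,X] = ((-1.75)·(-1.75) + (3.25)·(3.25) + (-3.75)·(-3.75) + (2.25)·(2.25)) / 3 = 32.75/3 = 10.9167
  s[X,Y] = ((-1.75)·(-0.75) + (3.25)·(2.25) + (-3.75)·(-2.75) + (2.25)·(1.25)) / 3 = 21.75/3 = 7.25
  s[X,Z] = ((-1.75)·(0.25) + (3.25)·(0.25) + (-3.75)·(0.25) + (2.25)·(-0.75)) / 3 = -2.25/3 = -0.75
  s[Y,Y] = ((-0.75)·(-0.75) + (2.25)·(2.25) + (-2.75)·(-2.75) + (1.25)·(1.25)) / 3 = 14.75/3 = 4.9167
  s[Y,Z] = ((-0.75)·(0.25) + (2.25)·(0.25) + (-2.75)·(0.25) + (1.25)·(-0.75)) / 3 = -1.25/3 = -0.4167
  s[Z,Z] = ((0.25)·(0.25) + (0.25)·(0.25) + (0.25)·(0.25) + (-0.75)·(-0.75)) / 3 = 0.75/3 = 0.25
  Sample standard deviations s_i = √(s[i,i]):
  s(X) = √(10.9167) = 3.304
  s(Y) = √(4.9167) = 2.2174
  s(Z) = √(0.25) = 0.5

Step 3 — r_{ij} = s_{ij} / (s_i · s_j):
  r[X,X] = 1 (diagonal).
  r[X,Y] = 7.25 / (3.304 · 2.2174) = 7.25 / 7.3262 = 0.9896
  r[X,Z] = -0.75 / (3.304 · 0.5) = -0.75 / 1.652 = -0.454
  r[Y,Y] = 1 (diagonal).
  r[Y,Z] = -0.4167 / (2.2174 · 0.5) = -0.4167 / 1.1087 = -0.3758
  r[Z,Z] = 1 (diagonal).

R is symmetric with unit diagonal. Assembling:

R = [[1, 0.9896, -0.454],
 [0.9896, 1, -0.3758],
 [-0.454, -0.3758, 1]]


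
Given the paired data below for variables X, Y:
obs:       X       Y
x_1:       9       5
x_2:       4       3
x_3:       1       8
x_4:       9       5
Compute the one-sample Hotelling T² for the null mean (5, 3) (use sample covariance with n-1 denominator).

Step 1 — sample mean vector:
  mean(X) = (9 + 4 + 1 + 9) / 4 = 23/4 = 5.75
  mean(Y) = (5 + 3 + 8 + 5) / 4 = 21/4 = 5.25
  x̄ = (5.75, 5.25),  deviation x̄ - mu_0 = (5.75, 5.25) - (5, 3) = (0.75, 2.25).

Step 2 — sample covariance matrix, S[i,j] = (1/(n-1)) · Σ_k (x_{k,i} - mean_i) · (x_{k,j} - mean_j), divisor n-1 = 3:
  S[X,X] = ((3.25)·(3.25) + (-1.75)·(-1.75) + (-4.75)·(-4.75) + (3.25)·(3.25)) / 3 = 46.75/3 = 15.5833
  S[X,Y] = ((3.25)·(-0.25) + (-1.75)·(-2.25) + (-4.75)·(2.75) + (3.25)·(-0.25)) / 3 = -10.75/3 = -3.5833
  S[Y,Y] = ((-0.25)·(-0.25) + (-2.25)·(-2.25) + (2.75)·(2.75) + (-0.25)·(-0.25)) / 3 = 12.75/3 = 4.25
  S = [[15.5833, -3.5833],
 [-3.5833, 4.25]].

Step 3 — invert S. det(S) = 15.5833·4.25 - (-3.5833)² = 53.3889.
  S^{-1} = (1/det) · [[d, -b], [-b, a]] = [[0.0796, 0.0671],
 [0.0671, 0.2919]].

Step 4 — quadratic form (x̄ - mu_0)^T · S^{-1} · (x̄ - mu_0):
  S^{-1} · (x̄ - mu_0) = (0.2107, 0.7071),
  (x̄ - mu_0)^T · [...] = (0.75)·(0.2107) + (2.25)·(0.7071) = 1.749.

Step 5 — scale by n: T² = 4 · 1.749 = 6.9958.

T² ≈ 6.9958


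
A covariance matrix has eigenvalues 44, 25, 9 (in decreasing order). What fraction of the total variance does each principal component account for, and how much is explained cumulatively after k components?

Step 1 — total variance = trace(Sigma) = Σ λ_i = 44 + 25 + 9 = 78.

Step 2 — fraction explained by component i = λ_i / Σ λ:
  PC1: 44/78 = 0.5641
  PC2: 25/78 = 0.3205
  PC3: 9/78 = 0.1154

Step 3 — cumulative fraction after k components = (λ_1 + ... + λ_k) / Σ λ:
  k = 1: 44/78 = 0.5641
  k = 2: (44 + 25)/78 = 69/78 = 0.8846
  k = 3: (44 + 25 + 9)/78 = 78/78 = 1

Summary (fraction, with percent):

explained: PC1 0.5641 (56.41%), PC2 0.3205 (32.05%), PC3 0.1154 (11.54%);  cumulative: 0.5641, 0.8846, 1


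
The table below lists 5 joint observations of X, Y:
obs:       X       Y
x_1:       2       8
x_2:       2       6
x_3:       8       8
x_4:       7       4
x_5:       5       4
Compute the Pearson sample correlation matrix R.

Step 1 — column means:
  mean(X) = (2 + 2 + 8 + 7 + 5) / 5 = 24/5 = 4.8
  mean(Y) = (8 + 6 + 8 + 4 + 4) / 5 = 30/5 = 6

Step 2 — sample variances and covariances s[i,j] = (1/(n-1)) · Σ_k (x_{k,i} - mean_i) · (x_{k,j} - mean_j), with n-1 = 4:
  s[X,X] = ((-2.8)·(-2.8) + (-2.8)·(-2.8) + (3.2)·(3.2) + (2.2)·(2.2) + (0.2)·(0.2)) / 4 = 30.8/4 = 7.7
  s[X,Y] = ((-2.8)·(2) + (-2.8)·(0) + (3.2)·(2) + (2.2)·(-2) + (0.2)·(-2)) / 4 = -4/4 = -1
  s[Y,Y] = ((2)·(2) + (0)·(0) + (2)·(2) + (-2)·(-2) + (-2)·(-2)) / 4 = 16/4 = 4
  Sample standard deviations s_i = √(s[i,i]):
  s(X) = √(7.7) = 2.7749
  s(Y) = √(4) = 2

Step 3 — r_{ij} = s_{ij} / (s_i · s_j):
  r[X,X] = 1 (diagonal).
  r[X,Y] = -1 / (2.7749 · 2) = -1 / 5.5498 = -0.1802
  r[Y,Y] = 1 (diagonal).

R is symmetric with unit diagonal. Assembling:

R = [[1, -0.1802],
 [-0.1802, 1]]


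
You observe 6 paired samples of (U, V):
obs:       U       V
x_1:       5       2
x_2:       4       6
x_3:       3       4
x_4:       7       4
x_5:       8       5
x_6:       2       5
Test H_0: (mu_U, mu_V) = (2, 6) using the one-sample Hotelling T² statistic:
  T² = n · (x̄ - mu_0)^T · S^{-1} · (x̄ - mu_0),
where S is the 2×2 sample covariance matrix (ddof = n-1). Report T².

Step 1 — sample mean vector:
  mean(U) = (5 + 4 + 3 + 7 + 8 + 2) / 6 = 29/6 = 4.8333
  mean(V) = (2 + 6 + 4 + 4 + 5 + 5) / 6 = 26/6 = 4.3333
  x̄ = (4.8333, 4.3333),  deviation x̄ - mu_0 = (4.8333, 4.3333) - (2, 6) = (2.8333, -1.6667).

Step 2 — sample covariance matrix, S[i,j] = (1/(n-1)) · Σ_k (x_{k,i} - mean_i) · (x_{k,j} - mean_j), divisor n-1 = 5:
  S[U,U] = ((0.1667)·(0.1667) + (-0.8333)·(-0.8333) + (-1.8333)·(-1.8333) + (2.1667)·(2.1667) + (3.1667)·(3.1667) + (-2.8333)·(-2.8333)) / 5 = 26.8333/5 = 5.3667
  S[U,V] = ((0.1667)·(-2.3333) + (-0.8333)·(1.6667) + (-1.8333)·(-0.3333) + (2.1667)·(-0.3333) + (3.1667)·(0.6667) + (-2.8333)·(0.6667)) / 5 = -1.6667/5 = -0.3333
  S[V,V] = ((-2.3333)·(-2.3333) + (1.6667)·(1.6667) + (-0.3333)·(-0.3333) + (-0.3333)·(-0.3333) + (0.6667)·(0.6667) + (0.6667)·(0.6667)) / 5 = 9.3333/5 = 1.8667
  S = [[5.3667, -0.3333],
 [-0.3333, 1.8667]].

Step 3 — invert S. det(S) = 5.3667·1.8667 - (-0.3333)² = 9.9067.
  S^{-1} = (1/det) · [[d, -b], [-b, a]] = [[0.1884, 0.0336],
 [0.0336, 0.5417]].

Step 4 — quadratic form (x̄ - mu_0)^T · S^{-1} · (x̄ - mu_0):
  S^{-1} · (x̄ - mu_0) = (0.4778, -0.8075),
  (x̄ - mu_0)^T · [...] = (2.8333)·(0.4778) + (-1.6667)·(-0.8075) = 2.6996.

Step 5 — scale by n: T² = 6 · 2.6996 = 16.1978.

T² ≈ 16.1978


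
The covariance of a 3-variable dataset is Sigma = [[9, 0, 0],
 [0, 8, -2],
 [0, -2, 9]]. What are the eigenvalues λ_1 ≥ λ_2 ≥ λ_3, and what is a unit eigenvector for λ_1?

Step 1 — characteristic polynomial p(λ) = det(λI - Sigma) = λ³ - tr·λ² + c_1·λ - det, where tr = trace, c_1 = sum of the principal 2×2 minors, det = det(Sigma):
  tr = 9 + 8 + 9 = 26,
  c_1 = (9·8 - (0)²) + (9·9 - (0)²) + (8·9 - (-2)²) = 72 + 81 + 68 = 221,
  det = 9·(8·9 - (-2)²) - (0)·((0)·9 - (-2)·(0)) + (0)·((0)·(-2) - 8·(0)) = 9·(68) - (0)·(0) + (0)·(0) = 612.
  So p(λ) = λ³ - 26λ² + 221λ - 612.
Step 2 — look for an integer root (rational root theorem: any rational root is an integer divisor of 612). Testing λ = 9:
  p(9) = 729 - 2106 + 1989 - 612 = 0  ✓
  Dividing out (λ - 9): p(λ) = (λ - 9)(λ² - 17λ + 68).
Step 3 — remaining eigenvalues from the quadratic λ² - 17λ + 68 = 0:
  Δ = 17² - 4·68 = 289 - 272 = 17,  λ = (17 ± √17)/2 = (17 ± 4.1231)/2 ≈ 10.5616 or 6.4384.
  Sorted: λ_1 = 10.5616,  λ_2 = 9,  λ_3 = 6.4384  (check: sum = 26 = tr ✓).

Step 4 — unit eigenvector for λ_1 ≈ 10.5616: v spans the null space of (Sigma - λ_1 I), whose rows are
  r_1 = (-1.5616, 0, 0),  r_2 = (0, -2.5616, -2),  r_3 = (0, -2, -1.5616).
  v is orthogonal to every row, so take v ∝ r_1 × r_2 = ((0)·(-2) - (0)·(-2.5616), (0)·(0) - (-1.5616)·(-2), (-1.5616)·(-2.5616) - (0)·(0)) ≈ (0, -3.1231, 4).
  Rescale (multiply by -1 so the first nonzero entry is positive): u = (0, 3.1231, -4).
  ||u|| = √((0)² + (3.1231)² + (-4)²) = √(25.7538) ≈ 5.0748,  v_1 = u/||u|| ≈ (0, 0.6154, -0.7882) (||v_1|| = 1).

λ_1 = 10.5616,  λ_2 = 9,  λ_3 = 6.4384;  v_1 ≈ (0, 0.6154, -0.7882)


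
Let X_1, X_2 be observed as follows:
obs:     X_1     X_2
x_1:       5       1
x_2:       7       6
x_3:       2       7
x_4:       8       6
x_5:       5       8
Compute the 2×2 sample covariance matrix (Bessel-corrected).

Step 1 — column means:
  mean(X_1) = (5 + 7 + 2 + 8 + 5) / 5 = 27/5 = 5.4
  mean(X_2) = (1 + 6 + 7 + 6 + 8) / 5 = 28/5 = 5.6

Step 2 — sample covariance S[i,j] = (1/(n-1)) · Σ_k (x_{k,i} - mean_i) · (x_{k,j} - mean_j), with n-1 = 4.
  S[X_1,X_1] = ((-0.4)·(-0.4) + (1.6)·(1.6) + (-3.4)·(-3.4) + (2.6)·(2.6) + (-0.4)·(-0.4)) / 4 = 21.2/4 = 5.3
  S[X_1,X_2] = ((-0.4)·(-4.6) + (1.6)·(0.4) + (-3.4)·(1.4) + (2.6)·(0.4) + (-0.4)·(2.4)) / 4 = -2.2/4 = -0.55
  S[X_2,X_2] = ((-4.6)·(-4.6) + (0.4)·(0.4) + (1.4)·(1.4) + (0.4)·(0.4) + (2.4)·(2.4)) / 4 = 29.2/4 = 7.3

S is symmetric (S[j,i] = S[i,j]). Assembling:

S = [[5.3, -0.55],
 [-0.55, 7.3]]


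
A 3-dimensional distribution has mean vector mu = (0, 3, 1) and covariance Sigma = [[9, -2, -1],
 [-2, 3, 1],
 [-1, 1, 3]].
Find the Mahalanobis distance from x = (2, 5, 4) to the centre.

Step 1 — centre the observation: (x - mu) = (2, 2, 3).

Step 2 — invert Sigma (cofactor / det for 3×3, or solve directly):
  Sigma^{-1} = [[0.1311, 0.082, 0.0164],
 [0.082, 0.4262, -0.1148],
 [0.0164, -0.1148, 0.377]].

Step 3 — form the quadratic (x - mu)^T · Sigma^{-1} · (x - mu):
  Sigma^{-1} · (x - mu) = (0.4754, 0.6721, 0.9344).
  (x - mu)^T · [Sigma^{-1} · (x - mu)] = (2)·(0.4754) + (2)·(0.6721) + (3)·(0.9344) = 5.0984.

Step 4 — take square root: d = √(5.0984) ≈ 2.258.

d(x, mu) = √(5.0984) ≈ 2.258


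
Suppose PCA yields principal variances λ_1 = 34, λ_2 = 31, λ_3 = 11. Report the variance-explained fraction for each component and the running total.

Step 1 — total variance = trace(Sigma) = Σ λ_i = 34 + 31 + 11 = 76.

Step 2 — fraction explained by component i = λ_i / Σ λ:
  PC1: 34/76 = 0.4474
  PC2: 31/76 = 0.4079
  PC3: 11/76 = 0.1447

Step 3 — cumulative fraction after k components = (λ_1 + ... + λ_k) / Σ λ:
  k = 1: 34/76 = 0.4474
  k = 2: (34 + 31)/76 = 65/76 = 0.8553
  k = 3: (34 + 31 + 11)/76 = 76/76 = 1

Summary (fraction, with percent):

explained: PC1 0.4474 (44.74%), PC2 0.4079 (40.79%), PC3 0.1447 (14.47%);  cumulative: 0.4474, 0.8553, 1


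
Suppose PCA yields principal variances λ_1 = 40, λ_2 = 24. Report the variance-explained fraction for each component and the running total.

Step 1 — total variance = trace(Sigma) = Σ λ_i = 40 + 24 = 64.

Step 2 — fraction explained by component i = λ_i / Σ λ:
  PC1: 40/64 = 0.625
  PC2: 24/64 = 0.375

Step 3 — cumulative fraction after k components = (λ_1 + ... + λ_k) / Σ λ:
  k = 1: 40/64 = 0.625
  k = 2: (40 + 24)/64 = 64/64 = 1

Summary (fraction, with percent):

explained: PC1 0.625 (62.5%), PC2 0.375 (37.5%);  cumulative: 0.625, 1


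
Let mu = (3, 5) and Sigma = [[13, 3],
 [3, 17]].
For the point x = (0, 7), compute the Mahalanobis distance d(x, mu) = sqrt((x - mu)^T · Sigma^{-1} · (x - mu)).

Step 1 — centre the observation: (x - mu) = (-3, 2).

Step 2 — invert Sigma. det(Sigma) = 13·17 - (3)² = 212.
  Sigma^{-1} = (1/det) · [[d, -b], [-b, a]] = [[0.0802, -0.0142],
 [-0.0142, 0.0613]].

Step 3 — form the quadratic (x - mu)^T · Sigma^{-1} · (x - mu):
  Sigma^{-1} · (x - mu) = (-0.2689, 0.1651).
  (x - mu)^T · [Sigma^{-1} · (x - mu)] = (-3)·(-0.2689) + (2)·(0.1651) = 1.1368.

Step 4 — take square root: d = √(1.1368) ≈ 1.0662.

d(x, mu) = √(1.1368) ≈ 1.0662


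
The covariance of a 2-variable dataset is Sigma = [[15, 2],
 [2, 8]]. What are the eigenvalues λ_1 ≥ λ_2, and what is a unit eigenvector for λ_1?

Step 1 — characteristic polynomial of 2×2 Sigma:
  det(Sigma - λI) = λ² - trace · λ + det = 0.
  trace = 15 + 8 = 23, det = 15·8 - (2)² = 116.
Step 2 — discriminant:
  Δ = trace² - 4·det = 529 - 464 = 65.
Step 3 — eigenvalues:
  λ = (trace ± √Δ)/2 = (23 ± 8.0623)/2,
  λ_1 = 15.5311,  λ_2 = 7.4689.

Step 4 — unit eigenvector for λ_1: solve (Sigma - λ_1 I)v = 0. First row:
  (15 - 15.5311)·v_x + (2)·v_y = 0, i.e. (-0.5311)·v_x + (2)·v_y = 0,
  so v ∝ (b, λ_1 - a) = (2, 0.5311) = u.
  ||u|| = √((2)² + (0.5311)²) = √(4.2821) ≈ 2.0693,
  v_1 = u/||u|| ≈ (0.9665, 0.2567) (||v_1|| = 1).

λ_1 = 15.5311,  λ_2 = 7.4689;  v_1 ≈ (0.9665, 0.2567)


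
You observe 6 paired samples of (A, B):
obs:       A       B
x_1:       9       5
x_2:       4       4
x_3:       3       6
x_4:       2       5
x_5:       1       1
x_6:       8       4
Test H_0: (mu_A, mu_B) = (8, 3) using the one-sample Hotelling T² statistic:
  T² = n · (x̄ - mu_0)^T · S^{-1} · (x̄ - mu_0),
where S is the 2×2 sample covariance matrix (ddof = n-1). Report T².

Step 1 — sample mean vector:
  mean(A) = (9 + 4 + 3 + 2 + 1 + 8) / 6 = 27/6 = 4.5
  mean(B) = (5 + 4 + 6 + 5 + 1 + 4) / 6 = 25/6 = 4.1667
  x̄ = (4.5, 4.1667),  deviation x̄ - mu_0 = (4.5, 4.1667) - (8, 3) = (-3.5, 1.1667).

Step 2 — sample covariance matrix, S[i,j] = (1/(n-1)) · Σ_k (x_{k,i} - mean_i) · (x_{k,j} - mean_j), divisor n-1 = 5:
  S[A,A] = ((4.5)·(4.5) + (-0.5)·(-0.5) + (-1.5)·(-1.5) + (-2.5)·(-2.5) + (-3.5)·(-3.5) + (3.5)·(3.5)) / 5 = 53.5/5 = 10.7
  S[A,B] = ((4.5)·(0.8333) + (-0.5)·(-0.1667) + (-1.5)·(1.8333) + (-2.5)·(0.8333) + (-3.5)·(-3.1667) + (3.5)·(-0.1667)) / 5 = 9.5/5 = 1.9
  S[B,B] = ((0.8333)·(0.8333) + (-0.1667)·(-0.1667) + (1.8333)·(1.8333) + (0.8333)·(0.8333) + (-3.1667)·(-3.1667) + (-0.1667)·(-0.1667)) / 5 = 14.8333/5 = 2.9667
  S = [[10.7, 1.9],
 [1.9, 2.9667]].

Step 3 — invert S. det(S) = 10.7·2.9667 - (1.9)² = 28.1333.
  S^{-1} = (1/det) · [[d, -b], [-b, a]] = [[0.1055, -0.0675],
 [-0.0675, 0.3803]].

Step 4 — quadratic form (x̄ - mu_0)^T · S^{-1} · (x̄ - mu_0):
  S^{-1} · (x̄ - mu_0) = (-0.4479, 0.6801),
  (x̄ - mu_0)^T · [...] = (-3.5)·(-0.4479) + (1.1667)·(0.6801) = 2.361.

Step 5 — scale by n: T² = 6 · 2.361 = 14.1659.

T² ≈ 14.1659


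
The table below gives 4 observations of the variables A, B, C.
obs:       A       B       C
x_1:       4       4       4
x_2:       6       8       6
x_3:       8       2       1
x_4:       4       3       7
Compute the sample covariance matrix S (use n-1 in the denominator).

Step 1 — column means:
  mean(A) = (4 + 6 + 8 + 4) / 4 = 22/4 = 5.5
  mean(B) = (4 + 8 + 2 + 3) / 4 = 17/4 = 4.25
  mean(C) = (4 + 6 + 1 + 7) / 4 = 18/4 = 4.5

Step 2 — sample covariance S[i,j] = (1/(n-1)) · Σ_k (x_{k,i} - mean_i) · (x_{k,j} - mean_j), with n-1 = 3.
  S[A,A] = ((-1.5)·(-1.5) + (0.5)·(0.5) + (2.5)·(2.5) + (-1.5)·(-1.5)) / 3 = 11/3 = 3.6667
  S[A,B] = ((-1.5)·(-0.25) + (0.5)·(3.75) + (2.5)·(-2.25) + (-1.5)·(-1.25)) / 3 = -1.5/3 = -0.5
  S[A,C] = ((-1.5)·(-0.5) + (0.5)·(1.5) + (2.5)·(-3.5) + (-1.5)·(2.5)) / 3 = -11/3 = -3.6667
  S[B,B] = ((-0.25)·(-0.25) + (3.75)·(3.75) + (-2.25)·(-2.25) + (-1.25)·(-1.25)) / 3 = 20.75/3 = 6.9167
  S[B,C] = ((-0.25)·(-0.5) + (3.75)·(1.5) + (-2.25)·(-3.5) + (-1.25)·(2.5)) / 3 = 10.5/3 = 3.5
  S[C,C] = ((-0.5)·(-0.5) + (1.5)·(1.5) + (-3.5)·(-3.5) + (2.5)·(2.5)) / 3 = 21/3 = 7

S is symmetric (S[j,i] = S[i,j]). Assembling:

S = [[3.6667, -0.5, -3.6667],
 [-0.5, 6.9167, 3.5],
 [-3.6667, 3.5, 7]]


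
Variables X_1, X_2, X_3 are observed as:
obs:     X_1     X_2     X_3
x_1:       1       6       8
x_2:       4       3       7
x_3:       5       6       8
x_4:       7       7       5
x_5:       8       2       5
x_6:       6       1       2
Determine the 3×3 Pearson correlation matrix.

Step 1 — column means:
  mean(X_1) = (1 + 4 + 5 + 7 + 8 + 6) / 6 = 31/6 = 5.1667
  mean(X_2) = (6 + 3 + 6 + 7 + 2 + 1) / 6 = 25/6 = 4.1667
  mean(X_3) = (8 + 7 + 8 + 5 + 5 + 2) / 6 = 35/6 = 5.8333

Step 2 — sample variances and covariances s[i,j] = (1/(n-1)) · Σ_k (x_{k,i} - mean_i) · (x_{k,j} - mean_j), with n-1 = 5:
  s[X_1,X_1] = ((-4.1667)·(-4.1667) + (-1.1667)·(-1.1667) + (-0.1667)·(-0.1667) + (1.8333)·(1.8333) + (2.8333)·(2.8333) + (0.8333)·(0.8333)) / 5 = 30.8333/5 = 6.1667
  s[X_1,X_2] = ((-4.1667)·(1.8333) + (-1.1667)·(-1.1667) + (-0.1667)·(1.8333) + (1.8333)·(2.8333) + (2.8333)·(-2.1667) + (0.8333)·(-3.1667)) / 5 = -10.1667/5 = -2.0333
  s[X_1,X_3] = ((-4.1667)·(2.1667) + (-1.1667)·(1.1667) + (-0.1667)·(2.1667) + (1.8333)·(-0.8333) + (2.8333)·(-0.8333) + (0.8333)·(-3.8333)) / 5 = -17.8333/5 = -3.5667
  s[X_2,X_2] = ((1.8333)·(1.8333) + (-1.1667)·(-1.1667) + (1.8333)·(1.8333) + (2.8333)·(2.8333) + (-2.1667)·(-2.1667) + (-3.1667)·(-3.1667)) / 5 = 30.8333/5 = 6.1667
  s[X_2,X_3] = ((1.8333)·(2.1667) + (-1.1667)·(1.1667) + (1.8333)·(2.1667) + (2.8333)·(-0.8333) + (-2.1667)·(-0.8333) + (-3.1667)·(-3.8333)) / 5 = 18.1667/5 = 3.6333
  s[X_3,X_3] = ((2.1667)·(2.1667) + (1.1667)·(1.1667) + (2.1667)·(2.1667) + (-0.8333)·(-0.8333) + (-0.8333)·(-0.8333) + (-3.8333)·(-3.8333)) / 5 = 26.8333/5 = 5.3667
  Sample standard deviations s_i = √(s[i,i]):
  s(X_1) = √(6.1667) = 2.4833
  s(X_2) = √(6.1667) = 2.4833
  s(X_3) = √(5.3667) = 2.3166

Step 3 — r_{ij} = s_{ij} / (s_i · s_j):
  r[X_1,X_1] = 1 (diagonal).
  r[X_1,X_2] = -2.0333 / (2.4833 · 2.4833) = -2.0333 / 6.1667 = -0.3297
  r[X_1,X_3] = -3.5667 / (2.4833 · 2.3166) = -3.5667 / 5.7528 = -0.62
  r[X_2,X_2] = 1 (diagonal).
  r[X_2,X_3] = 3.6333 / (2.4833 · 2.3166) = 3.6333 / 5.7528 = 0.6316
  r[X_3,X_3] = 1 (diagonal).

R is symmetric with unit diagonal. Assembling:

R = [[1, -0.3297, -0.62],
 [-0.3297, 1, 0.6316],
 [-0.62, 0.6316, 1]]


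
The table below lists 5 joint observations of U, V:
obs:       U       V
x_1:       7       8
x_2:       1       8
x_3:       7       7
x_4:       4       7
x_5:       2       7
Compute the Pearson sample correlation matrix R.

Step 1 — column means:
  mean(U) = (7 + 1 + 7 + 4 + 2) / 5 = 21/5 = 4.2
  mean(V) = (8 + 8 + 7 + 7 + 7) / 5 = 37/5 = 7.4

Step 2 — sample variances and covariances s[i,j] = (1/(n-1)) · Σ_k (x_{k,i} - mean_i) · (x_{k,j} - mean_j), with n-1 = 4:
  s[U,U] = ((2.8)·(2.8) + (-3.2)·(-3.2) + (2.8)·(2.8) + (-0.2)·(-0.2) + (-2.2)·(-2.2)) / 4 = 30.8/4 = 7.7
  s[U,V] = ((2.8)·(0.6) + (-3.2)·(0.6) + (2.8)·(-0.4) + (-0.2)·(-0.4) + (-2.2)·(-0.4)) / 4 = -0.4/4 = -0.1
  s[V,V] = ((0.6)·(0.6) + (0.6)·(0.6) + (-0.4)·(-0.4) + (-0.4)·(-0.4) + (-0.4)·(-0.4)) / 4 = 1.2/4 = 0.3
  Sample standard deviations s_i = √(s[i,i]):
  s(U) = √(7.7) = 2.7749
  s(V) = √(0.3) = 0.5477

Step 3 — r_{ij} = s_{ij} / (s_i · s_j):
  r[U,U] = 1 (diagonal).
  r[U,V] = -0.1 / (2.7749 · 0.5477) = -0.1 / 1.5199 = -0.0658
  r[V,V] = 1 (diagonal).

R is symmetric with unit diagonal. Assembling:

R = [[1, -0.0658],
 [-0.0658, 1]]


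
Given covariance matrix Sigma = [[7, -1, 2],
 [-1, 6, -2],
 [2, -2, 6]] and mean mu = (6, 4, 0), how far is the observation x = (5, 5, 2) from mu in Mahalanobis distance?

Step 1 — centre the observation: (x - mu) = (-1, 1, 2).

Step 2 — invert Sigma (cofactor / det for 3×3, or solve directly):
  Sigma^{-1} = [[0.1584, 0.0099, -0.0495],
 [0.0099, 0.1881, 0.0594],
 [-0.0495, 0.0594, 0.203]].

Step 3 — form the quadratic (x - mu)^T · Sigma^{-1} · (x - mu):
  Sigma^{-1} · (x - mu) = (-0.2475, 0.297, 0.5149).
  (x - mu)^T · [Sigma^{-1} · (x - mu)] = (-1)·(-0.2475) + (1)·(0.297) + (2)·(0.5149) = 1.5743.

Step 4 — take square root: d = √(1.5743) ≈ 1.2547.

d(x, mu) = √(1.5743) ≈ 1.2547


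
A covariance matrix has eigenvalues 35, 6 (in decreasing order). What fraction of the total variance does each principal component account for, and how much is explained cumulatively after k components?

Step 1 — total variance = trace(Sigma) = Σ λ_i = 35 + 6 = 41.

Step 2 — fraction explained by component i = λ_i / Σ λ:
  PC1: 35/41 = 0.8537
  PC2: 6/41 = 0.1463

Step 3 — cumulative fraction after k components = (λ_1 + ... + λ_k) / Σ λ:
  k = 1: 35/41 = 0.8537
  k = 2: (35 + 6)/41 = 41/41 = 1

Summary (fraction, with percent):

explained: PC1 0.8537 (85.37%), PC2 0.1463 (14.63%);  cumulative: 0.8537, 1


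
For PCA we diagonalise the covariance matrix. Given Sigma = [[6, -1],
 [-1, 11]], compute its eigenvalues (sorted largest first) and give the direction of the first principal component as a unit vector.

Step 1 — characteristic polynomial of 2×2 Sigma:
  det(Sigma - λI) = λ² - trace · λ + det = 0.
  trace = 6 + 11 = 17, det = 6·11 - (-1)² = 65.
Step 2 — discriminant:
  Δ = trace² - 4·det = 289 - 260 = 29.
Step 3 — eigenvalues:
  λ = (trace ± √Δ)/2 = (17 ± 5.3852)/2,
  λ_1 = 11.1926,  λ_2 = 5.8074.

Step 4 — unit eigenvector for λ_1: solve (Sigma - λ_1 I)v = 0. First row:
  (6 - 11.1926)·v_x + (-1)·v_y = 0, i.e. (-5.1926)·v_x + (-1)·v_y = 0,
  so v ∝ (b, λ_1 - a) = (-1, 5.1926); multiply by -1 so the first entry is positive: u = (1, -5.1926).
  ||u|| = √((1)² + (-5.1926)²) = √(27.9629) ≈ 5.288,
  v_1 = u/||u|| ≈ (0.1891, -0.982) (||v_1|| = 1).

λ_1 = 11.1926,  λ_2 = 5.8074;  v_1 ≈ (0.1891, -0.982)


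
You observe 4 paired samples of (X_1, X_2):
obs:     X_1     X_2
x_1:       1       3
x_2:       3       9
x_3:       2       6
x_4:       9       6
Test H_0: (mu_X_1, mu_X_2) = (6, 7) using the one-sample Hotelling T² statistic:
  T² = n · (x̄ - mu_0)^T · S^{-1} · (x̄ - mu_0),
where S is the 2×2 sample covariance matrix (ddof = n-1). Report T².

Step 1 — sample mean vector:
  mean(X_1) = (1 + 3 + 2 + 9) / 4 = 15/4 = 3.75
  mean(X_2) = (3 + 9 + 6 + 6) / 4 = 24/4 = 6
  x̄ = (3.75, 6),  deviation x̄ - mu_0 = (3.75, 6) - (6, 7) = (-2.25, -1).

Step 2 — sample covariance matrix, S[i,j] = (1/(n-1)) · Σ_k (x_{k,i} - mean_i) · (x_{k,j} - mean_j), divisor n-1 = 3:
  S[X_1,X_1] = ((-2.75)·(-2.75) + (-0.75)·(-0.75) + (-1.75)·(-1.75) + (5.25)·(5.25)) / 3 = 38.75/3 = 12.9167
  S[X_1,X_2] = ((-2.75)·(-3) + (-0.75)·(3) + (-1.75)·(0) + (5.25)·(0)) / 3 = 6/3 = 2
  S[X_2,X_2] = ((-3)·(-3) + (3)·(3) + (0)·(0) + (0)·(0)) / 3 = 18/3 = 6
  S = [[12.9167, 2],
 [2, 6]].

Step 3 — invert S. det(S) = 12.9167·6 - (2)² = 73.5.
  S^{-1} = (1/det) · [[d, -b], [-b, a]] = [[0.0816, -0.0272],
 [-0.0272, 0.1757]].

Step 4 — quadratic form (x̄ - mu_0)^T · S^{-1} · (x̄ - mu_0):
  S^{-1} · (x̄ - mu_0) = (-0.1565, -0.1145),
  (x̄ - mu_0)^T · [...] = (-2.25)·(-0.1565) + (-1)·(-0.1145) = 0.4666.

Step 5 — scale by n: T² = 4 · 0.4666 = 1.8662.

T² ≈ 1.8662


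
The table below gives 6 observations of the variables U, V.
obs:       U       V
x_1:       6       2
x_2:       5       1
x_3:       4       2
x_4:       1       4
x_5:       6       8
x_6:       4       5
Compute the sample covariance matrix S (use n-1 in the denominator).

Step 1 — column means:
  mean(U) = (6 + 5 + 4 + 1 + 6 + 4) / 6 = 26/6 = 4.3333
  mean(V) = (2 + 1 + 2 + 4 + 8 + 5) / 6 = 22/6 = 3.6667

Step 2 — sample covariance S[i,j] = (1/(n-1)) · Σ_k (x_{k,i} - mean_i) · (x_{k,j} - mean_j), with n-1 = 5.
  S[U,U] = ((1.6667)·(1.6667) + (0.6667)·(0.6667) + (-0.3333)·(-0.3333) + (-3.3333)·(-3.3333) + (1.6667)·(1.6667) + (-0.3333)·(-0.3333)) / 5 = 17.3333/5 = 3.4667
  S[U,V] = ((1.6667)·(-1.6667) + (0.6667)·(-2.6667) + (-0.3333)·(-1.6667) + (-3.3333)·(0.3333) + (1.6667)·(4.3333) + (-0.3333)·(1.3333)) / 5 = 1.6667/5 = 0.3333
  S[V,V] = ((-1.6667)·(-1.6667) + (-2.6667)·(-2.6667) + (-1.6667)·(-1.6667) + (0.3333)·(0.3333) + (4.3333)·(4.3333) + (1.3333)·(1.3333)) / 5 = 33.3333/5 = 6.6667

S is symmetric (S[j,i] = S[i,j]). Assembling:

S = [[3.4667, 0.3333],
 [0.3333, 6.6667]]
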